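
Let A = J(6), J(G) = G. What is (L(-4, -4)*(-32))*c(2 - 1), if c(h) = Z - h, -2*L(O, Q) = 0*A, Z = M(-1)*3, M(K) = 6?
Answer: 0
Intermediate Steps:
A = 6
Z = 18 (Z = 6*3 = 18)
L(O, Q) = 0 (L(O, Q) = -0*6 = -1/2*0 = 0)
c(h) = 18 - h
(L(-4, -4)*(-32))*c(2 - 1) = (0*(-32))*(18 - (2 - 1)) = 0*(18 - 1*1) = 0*(18 - 1) = 0*17 = 0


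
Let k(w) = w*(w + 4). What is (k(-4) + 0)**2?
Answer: 0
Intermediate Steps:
k(w) = w*(4 + w)
(k(-4) + 0)**2 = (-4*(4 - 4) + 0)**2 = (-4*0 + 0)**2 = (0 + 0)**2 = 0**2 = 0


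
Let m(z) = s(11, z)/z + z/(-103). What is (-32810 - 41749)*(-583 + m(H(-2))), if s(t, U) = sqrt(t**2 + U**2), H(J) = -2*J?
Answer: 4477491627/103 - 74559*sqrt(137)/4 ≈ 4.3253e+7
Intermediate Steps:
s(t, U) = sqrt(U**2 + t**2)
m(z) = -z/103 + sqrt(121 + z**2)/z (m(z) = sqrt(z**2 + 11**2)/z + z/(-103) = sqrt(z**2 + 121)/z + z*(-1/103) = sqrt(121 + z**2)/z - z/103 = -z/103 + sqrt(121 + z**2)/z)
(-32810 - 41749)*(-583 + m(H(-2))) = (-32810 - 41749)*(-583 + (-(-2)*(-2)/103 + sqrt(121 + (-2*(-2))**2)/((-2*(-2))))) = -74559*(-583 + (-1/103*4 + sqrt(121 + 4**2)/4)) = -74559*(-583 + (-4/103 + sqrt(121 + 16)/4)) = -74559*(-583 + (-4/103 + sqrt(137)/4)) = -74559*(-60053/103 + sqrt(137)/4) = 4477491627/103 - 74559*sqrt(137)/4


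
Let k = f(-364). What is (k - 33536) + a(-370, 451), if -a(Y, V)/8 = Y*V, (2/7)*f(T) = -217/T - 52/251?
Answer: 33972407635/26104 ≈ 1.3014e+6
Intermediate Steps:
f(T) = -182/251 - 1519/(2*T) (f(T) = 7*(-217/T - 52/251)/2 = 7*(-52/251 - 217/T)/2 = -182/251 - 1519/(2*T))
a(Y, V) = -8*V*Y (a(Y, V) = -8*Y*V = -8*V*Y)
k = 35539/26104 (k = (7/502)*(-54467 - 52*(-364))/(-364) = (7/502)*(-1/364)*(-54467 + 18928) = (7/502)*(-1/364)*(-35539) = 35539/26104 ≈ 1.3614)
(k - 33536) + a(-370, 451) = (35539/26104 - 33536) - 8*451*(-370) = -875388205/26104 + 1334960 = 33972407635/26104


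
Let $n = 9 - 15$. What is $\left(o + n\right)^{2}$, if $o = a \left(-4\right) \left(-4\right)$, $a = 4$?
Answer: $3364$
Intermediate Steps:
$n = -6$ ($n = 9 - 15 = -6$)
$o = 64$ ($o = 4 \left(-4\right) \left(-4\right) = \left(-16\right) \left(-4\right) = 64$)
$\left(o + n\right)^{2} = \left(64 - 6\right)^{2} = 58^{2} = 3364$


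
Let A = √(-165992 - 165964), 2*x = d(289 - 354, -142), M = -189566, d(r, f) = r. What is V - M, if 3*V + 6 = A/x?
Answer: 189564 - 4*I*√9221/65 ≈ 1.8956e+5 - 5.9093*I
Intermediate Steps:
x = -65/2 (x = (289 - 354)/2 = (½)*(-65) = -65/2 ≈ -32.500)
A = 6*I*√9221 (A = √(-331956) = 6*I*√9221 ≈ 576.16*I)
V = -2 - 4*I*√9221/65 (V = -2 + ((6*I*√9221)/(-65/2))/3 = -2 + ((6*I*√9221)*(-2/65))/3 = -2 + (-12*I*√9221/65)/3 = -2 - 4*I*√9221/65 ≈ -2.0 - 5.9093*I)
V - M = (-2 - 4*I*√9221/65) - 1*(-189566) = (-2 - 4*I*√9221/65) + 189566 = 189564 - 4*I*√9221/65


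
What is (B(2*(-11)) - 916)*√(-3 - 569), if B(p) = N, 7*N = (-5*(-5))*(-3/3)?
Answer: -12874*I*√143/7 ≈ -21993.0*I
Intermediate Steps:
N = -25/7 (N = ((-5*(-5))*(-3/3))/7 = (25*(-3*⅓))/7 = (25*(-1))/7 = (⅐)*(-25) = -25/7 ≈ -3.5714)
B(p) = -25/7
(B(2*(-11)) - 916)*√(-3 - 569) = (-25/7 - 916)*√(-3 - 569) = -12874*I*√143/7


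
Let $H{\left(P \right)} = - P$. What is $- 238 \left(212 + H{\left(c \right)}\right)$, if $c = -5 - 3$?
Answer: $-52360$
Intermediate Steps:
$c = -8$
$- 238 \left(212 + H{\left(c \right)}\right) = - 238 \left(212 - -8\right) = - 238 \left(212 + 8\right) = \left(-238\right) 220 = -52360$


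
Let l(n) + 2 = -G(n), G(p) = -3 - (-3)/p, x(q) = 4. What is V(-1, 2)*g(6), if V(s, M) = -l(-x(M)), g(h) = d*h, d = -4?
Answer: 42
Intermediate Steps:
G(p) = -3 + 3/p
l(n) = 1 - 3/n (l(n) = -2 - (-3 + 3/n) = -2 + (3 - 3/n) = 1 - 3/n)
g(h) = -4*h
V(s, M) = -7/4 (V(s, M) = -(-3 - 1*4)/((-1*4)) = -(-3 - 4)/(-4) = -(-1)*(-7)/4 = -1*7/4 = -7/4)
V(-1, 2)*g(6) = -(-7)*6 = -7/4*(-24) = 42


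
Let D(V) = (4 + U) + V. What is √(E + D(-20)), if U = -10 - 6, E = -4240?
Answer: 4*I*√267 ≈ 65.361*I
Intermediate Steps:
U = -16
D(V) = -12 + V (D(V) = (4 - 16) + V = -12 + V)
√(E + D(-20)) = √(-4240 + (-12 - 20)) = √(-4240 - 32) = √(-4272) = 4*I*√267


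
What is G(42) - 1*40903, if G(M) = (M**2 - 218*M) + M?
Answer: -48253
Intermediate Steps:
G(M) = M**2 - 217*M
G(42) - 1*40903 = 42*(-217 + 42) - 1*40903 = 42*(-175) - 40903 = -7350 - 40903 = -48253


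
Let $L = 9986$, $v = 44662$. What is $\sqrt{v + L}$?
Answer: $6 \sqrt{1518} \approx 233.77$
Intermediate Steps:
$\sqrt{v + L} = \sqrt{44662 + 9986} = \sqrt{54648} = 6 \sqrt{1518}$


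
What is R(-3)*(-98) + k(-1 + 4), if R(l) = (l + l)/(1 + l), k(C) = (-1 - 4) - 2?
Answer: -301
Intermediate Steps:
k(C) = -7 (k(C) = -5 - 2 = -7)
R(l) = 2*l/(1 + l) (R(l) = (2*l)/(1 + l) = 2*l/(1 + l))
R(-3)*(-98) + k(-1 + 4) = (2*(-3)/(1 - 3))*(-98) - 7 = (2*(-3)/(-2))*(-98) - 7 = (2*(-3)*(-1/2))*(-98) - 7 = 3*(-98) - 7 = -294 - 7 = -301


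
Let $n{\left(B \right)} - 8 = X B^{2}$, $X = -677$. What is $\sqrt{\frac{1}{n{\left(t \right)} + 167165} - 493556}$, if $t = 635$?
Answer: $\frac{3 i \sqrt{1020408559929211542166}}{136408076} \approx 702.54 i$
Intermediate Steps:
$n{\left(B \right)} = 8 - 677 B^{2}$
$\sqrt{\frac{1}{n{\left(t \right)} + 167165} - 493556} = \sqrt{\frac{1}{\left(8 - 677 \cdot 635^{2}\right) + 167165} - 493556} = \sqrt{\frac{1}{\left(8 - 272983325\right) + 167165} - 493556} = \sqrt{\frac{1}{-272983317 + 167165} - 493556} = \sqrt{\frac{1}{-272816152} - 493556} = \sqrt{- \frac{1}{272816152} - 493556} = \sqrt{- \frac{134650048716513}{272816152}} = \frac{3 i \sqrt{1020408559929211542166}}{136408076}$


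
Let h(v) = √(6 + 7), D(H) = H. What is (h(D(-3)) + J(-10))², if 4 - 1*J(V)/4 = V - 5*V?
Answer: (144 - √13)² ≈ 19711.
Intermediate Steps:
h(v) = √13
J(V) = 16 + 16*V (J(V) = 16 - 4*(V - 5*V) = 16 - (-16)*V = 16 + 16*V)
(h(D(-3)) + J(-10))² = (√13 + (16 + 16*(-10)))² = (√13 + (16 - 160))² = (√13 - 144)² = (-144 + √13)²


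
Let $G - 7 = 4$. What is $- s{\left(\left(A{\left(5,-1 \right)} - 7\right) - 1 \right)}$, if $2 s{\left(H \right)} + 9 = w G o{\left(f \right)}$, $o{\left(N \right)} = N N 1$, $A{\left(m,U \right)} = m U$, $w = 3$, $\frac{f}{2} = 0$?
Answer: $\frac{9}{2} \approx 4.5$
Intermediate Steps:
$f = 0$ ($f = 2 \cdot 0 = 0$)
$G = 11$ ($G = 7 + 4 = 11$)
$A{\left(m,U \right)} = U m$
$o{\left(N \right)} = N^{2}$ ($o{\left(N \right)} = N^{2} \cdot 1 = N^{2}$)
$s{\left(H \right)} = - \frac{9}{2}$ ($s{\left(H \right)} = - \frac{9}{2} + \frac{3 \cdot 11 \cdot 0^{2}}{2} = - \frac{9}{2} + \frac{33 \cdot 0}{2} = - \frac{9}{2} + \frac{1}{2} \cdot 0 = - \frac{9}{2} + 0 = - \frac{9}{2}$)
$- s{\left(\left(A{\left(5,-1 \right)} - 7\right) - 1 \right)} = \left(-1\right) \left(- \frac{9}{2}\right) = \frac{9}{2}$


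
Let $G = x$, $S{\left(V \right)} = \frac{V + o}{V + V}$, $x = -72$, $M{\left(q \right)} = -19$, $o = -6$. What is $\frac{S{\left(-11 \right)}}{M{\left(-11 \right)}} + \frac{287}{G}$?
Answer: $- \frac{60595}{15048} \approx -4.0268$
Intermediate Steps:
$S{\left(V \right)} = \frac{-6 + V}{2 V}$ ($S{\left(V \right)} = \frac{V - 6}{V + V} = \frac{-6 + V}{2 V}$)
$G = -72$
$\frac{S{\left(-11 \right)}}{M{\left(-11 \right)}} + \frac{287}{G} = \frac{\frac{1}{2} \frac{1}{-11} \left(-6 - 11\right)}{-19} + \frac{287}{-72} = \frac{1}{2} \left(- \frac{1}{11}\right) \left(-17\right) \left(- \frac{1}{19}\right) + 287 \left(- \frac{1}{72}\right) = \frac{17}{22} \left(- \frac{1}{19}\right) - \frac{287}{72} = - \frac{17}{418} - \frac{287}{72} = - \frac{60595}{15048}$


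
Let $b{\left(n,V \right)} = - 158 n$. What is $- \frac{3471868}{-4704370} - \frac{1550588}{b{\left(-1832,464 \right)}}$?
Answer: $- \frac{786198330719}{170213515340} \approx -4.6189$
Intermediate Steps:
$- \frac{3471868}{-4704370} - \frac{1550588}{b{\left(-1832,464 \right)}} = - \frac{3471868}{-4704370} - \frac{1550588}{\left(-158\right) \left(-1832\right)} = \left(-3471868\right) \left(- \frac{1}{4704370}\right) - \frac{1550588}{289456} = \frac{1735934}{2352185} - \frac{387647}{72364} = - \frac{786198330719}{170213515340}$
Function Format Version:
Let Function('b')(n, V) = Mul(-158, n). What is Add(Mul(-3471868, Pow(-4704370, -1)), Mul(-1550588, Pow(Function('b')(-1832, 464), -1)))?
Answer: Rational(-786198330719, 170213515340) ≈ -4.6189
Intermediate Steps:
Add(Mul(-3471868, Pow(-4704370, -1)), Mul(-1550588, Pow(Function('b')(-1832, 464), -1))) = Add(Mul(-3471868, Pow(-4704370, -1)), Mul(-1550588, Pow(Mul(-158, -1832), -1))) = Add(Mul(-3471868, Rational(-1, 4704370)), Mul(-1550588, Pow(289456, -1))) = Add(Rational(1735934, 2352185), Mul(-1550588, Rational(1, 289456))) = Add(Rational(1735934, 2352185), Rational(-387647, 72364)) = Rational(-786198330719, 170213515340)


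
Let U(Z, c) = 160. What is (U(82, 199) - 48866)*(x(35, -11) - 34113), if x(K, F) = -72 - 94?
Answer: 1669592974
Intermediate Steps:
x(K, F) = -166
(U(82, 199) - 48866)*(x(35, -11) - 34113) = (160 - 48866)*(-166 - 34113) = -48706*(-34279) = 1669592974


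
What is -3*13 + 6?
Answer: -33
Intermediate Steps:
-3*13 + 6 = -39 + 6 = -33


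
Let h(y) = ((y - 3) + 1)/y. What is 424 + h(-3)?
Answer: 1277/3 ≈ 425.67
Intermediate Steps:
h(y) = (-2 + y)/y (h(y) = ((-3 + y) + 1)/y = (-2 + y)/y)
424 + h(-3) = 424 + (-2 - 3)/(-3) = 424 - ⅓*(-5) = 424 + 5/3 = 1277/3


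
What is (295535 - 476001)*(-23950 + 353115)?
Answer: -59403090890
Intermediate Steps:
(295535 - 476001)*(-23950 + 353115) = -180466*329165 = -59403090890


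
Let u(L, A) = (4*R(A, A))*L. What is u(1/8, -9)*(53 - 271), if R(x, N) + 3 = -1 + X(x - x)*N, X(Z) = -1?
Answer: -545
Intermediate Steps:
R(x, N) = -4 - N (R(x, N) = -3 + (-1 - N) = -4 - N)
u(L, A) = L*(-16 - 4*A) (u(L, A) = (4*(-4 - A))*L = (-16 - 4*A)*L = L*(-16 - 4*A))
u(1/8, -9)*(53 - 271) = (4*(-4 - 1*(-9))/8)*(53 - 271) = (4*(⅛)*(-4 + 9))*(-218) = (4*(⅛)*5)*(-218) = (5/2)*(-218) = -545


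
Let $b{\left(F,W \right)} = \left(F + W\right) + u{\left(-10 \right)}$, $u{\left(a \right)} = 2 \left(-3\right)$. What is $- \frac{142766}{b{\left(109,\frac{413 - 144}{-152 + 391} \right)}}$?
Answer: $- \frac{17060537}{12443} \approx -1371.1$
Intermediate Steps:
$u{\left(a \right)} = -6$
$b{\left(F,W \right)} = -6 + F + W$ ($b{\left(F,W \right)} = \left(F + W\right) - 6 = -6 + F + W$)
$- \frac{142766}{b{\left(109,\frac{413 - 144}{-152 + 391} \right)}} = - \frac{142766}{-6 + 109 + \frac{413 - 144}{-152 + 391}} = - \frac{142766}{-6 + 109 + \frac{269}{239}} = - \frac{142766}{\frac{24886}{239}} = \left(-142766\right) \frac{239}{24886} = - \frac{17060537}{12443}$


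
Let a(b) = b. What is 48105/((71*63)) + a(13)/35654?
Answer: 190577091/17720038 ≈ 10.755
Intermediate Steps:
48105/((71*63)) + a(13)/35654 = 48105/((71*63)) + 13/35654 = 48105/4473 + 13*(1/35654) = 48105*(1/4473) + 13/35654 = 5345/497 + 13/35654 = 190577091/17720038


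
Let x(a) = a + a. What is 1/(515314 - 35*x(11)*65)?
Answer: 1/465264 ≈ 2.1493e-6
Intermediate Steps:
x(a) = 2*a
1/(515314 - 35*x(11)*65) = 1/(515314 - 70*11*65) = 1/(515314 - 35*22*65) = 1/(515314 - 770*65) = 1/(515314 - 50050) = 1/465264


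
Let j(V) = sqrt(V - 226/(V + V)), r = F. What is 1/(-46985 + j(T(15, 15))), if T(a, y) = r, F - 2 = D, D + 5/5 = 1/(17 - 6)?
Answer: -6202020/291401923229 - 2*I*sqrt(446457)/291401923229 ≈ -2.1283e-5 - 4.5859e-9*I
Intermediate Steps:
D = -10/11 (D = -1 + 1/(17 - 6) = -1 + 1/11 = -10/11 ≈ -0.90909)
F = 12/11 (F = 2 - 10/11 = 12/11 ≈ 1.0909)
r = 12/11 ≈ 1.0909
T(a, y) = 12/11
j(V) = sqrt(V - 113/V) (j(V) = sqrt(V - 226*1/(2*V)) = sqrt(V - 113/V))
1/(-46985 + j(T(15, 15))) = 1/(-46985 + sqrt(12/11 - 113/12/11)) = 1/(-46985 + sqrt(12/11 - 113*11/12)) = 1/(-46985 + sqrt(12/11 - 1243/12)) = 1/(-46985 + sqrt(-13529/132)) = 1/(-46985 + I*sqrt(446457)/66)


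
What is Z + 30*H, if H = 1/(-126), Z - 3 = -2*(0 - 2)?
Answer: 142/21 ≈ 6.7619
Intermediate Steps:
Z = 7 (Z = 3 - 2*(0 - 2) = 3 - 2*(-2) = 3 + 4 = 7)
H = -1/126 ≈ -0.0079365
Z + 30*H = 7 + 30*(-1/126) = 7 - 5/21 = 142/21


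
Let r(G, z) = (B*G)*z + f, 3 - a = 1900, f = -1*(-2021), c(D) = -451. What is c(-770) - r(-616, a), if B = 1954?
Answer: -2283353080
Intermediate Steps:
f = 2021
a = -1897 (a = 3 - 1*1900 = 3 - 1900 = -1897)
r(G, z) = 2021 + 1954*G*z (r(G, z) = (1954*G)*z + 2021 = 1954*G*z + 2021 = 2021 + 1954*G*z)
c(-770) - r(-616, a) = -451 - (2021 + 1954*(-616)*(-1897)) = -451 - (2021 + 2283350608) = -451 - 1*2283352629 = -451 - 2283352629 = -2283353080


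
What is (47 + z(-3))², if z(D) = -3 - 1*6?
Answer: 1444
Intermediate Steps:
z(D) = -9 (z(D) = -3 - 6 = -9)
(47 + z(-3))² = (47 - 9)² = 38² = 1444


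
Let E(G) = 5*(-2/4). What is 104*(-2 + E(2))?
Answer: -468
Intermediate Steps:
E(G) = -5/2 (E(G) = 5*(-2*1/4) = 5*(-1/2) = -5/2)
104*(-2 + E(2)) = 104*(-2 - 5/2) = 104*(-9/2) = -468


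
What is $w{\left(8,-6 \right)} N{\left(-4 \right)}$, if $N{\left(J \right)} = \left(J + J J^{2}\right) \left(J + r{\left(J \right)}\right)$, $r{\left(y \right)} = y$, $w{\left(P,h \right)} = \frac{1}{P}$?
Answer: $68$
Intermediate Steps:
$N{\left(J \right)} = 2 J \left(J + J^{3}\right)$ ($N{\left(J \right)} = \left(J + J J^{2}\right) \left(J + J\right) = \left(J + J^{3}\right) 2 J = 2 J \left(J + J^{3}\right)$)
$w{\left(8,-6 \right)} N{\left(-4 \right)} = \frac{2 \left(-4\right)^{2} \left(1 + \left(-4\right)^{2}\right)}{8} = \frac{2 \cdot 16 \left(1 + 16\right)}{8} = \frac{2 \cdot 16 \cdot 17}{8} = \frac{1}{8} \cdot 544 = 68$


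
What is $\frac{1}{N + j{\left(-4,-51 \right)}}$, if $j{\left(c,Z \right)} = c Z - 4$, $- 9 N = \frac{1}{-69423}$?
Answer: $\frac{624807}{124961401} \approx 0.005$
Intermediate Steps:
$N = \frac{1}{624807}$ ($N = - \frac{1}{9 \left(-69423\right)} = \left(- \frac{1}{9}\right) \left(- \frac{1}{69423}\right) = \frac{1}{624807} \approx 1.6005 \cdot 10^{-6}$)
$j{\left(c,Z \right)} = -4 + Z c$ ($j{\left(c,Z \right)} = Z c - 4 = -4 + Z c$)
$\frac{1}{N + j{\left(-4,-51 \right)}} = \frac{1}{\frac{1}{624807} - -200} = \frac{1}{\frac{1}{624807} + \left(-4 + 204\right)} = \frac{1}{\frac{1}{624807} + 200} = \frac{1}{\frac{124961401}{624807}} = \frac{624807}{124961401}$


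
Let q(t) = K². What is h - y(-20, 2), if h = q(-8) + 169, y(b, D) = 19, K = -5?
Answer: 175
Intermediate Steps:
q(t) = 25 (q(t) = (-5)² = 25)
h = 194 (h = 25 + 169 = 194)
h - y(-20, 2) = 194 - 1*19 = 194 - 19 = 175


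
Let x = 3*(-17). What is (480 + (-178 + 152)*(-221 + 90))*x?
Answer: -198186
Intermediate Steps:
x = -51
(480 + (-178 + 152)*(-221 + 90))*x = (480 + (-178 + 152)*(-221 + 90))*(-51) = (480 - 26*(-131))*(-51) = (480 + 3406)*(-51) = 3886*(-51) = -198186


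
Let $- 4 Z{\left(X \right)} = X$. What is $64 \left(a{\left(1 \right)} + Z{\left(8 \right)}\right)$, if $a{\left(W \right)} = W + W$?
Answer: $0$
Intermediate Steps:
$Z{\left(X \right)} = - \frac{X}{4}$
$a{\left(W \right)} = 2 W$
$64 \left(a{\left(1 \right)} + Z{\left(8 \right)}\right) = 64 \left(2 \cdot 1 - 2\right) = 64 \left(2 - 2\right) = 64 \cdot 0 = 0$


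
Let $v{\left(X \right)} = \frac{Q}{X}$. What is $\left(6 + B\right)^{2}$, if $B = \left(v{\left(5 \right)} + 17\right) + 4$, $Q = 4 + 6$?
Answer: $841$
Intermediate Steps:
$Q = 10$
$v{\left(X \right)} = \frac{10}{X}$
$B = 23$ ($B = \left(\frac{10}{5} + 17\right) + 4 = \left(10 \cdot \frac{1}{5} + 17\right) + 4 = \left(2 + 17\right) + 4 = 19 + 4 = 23$)
$\left(6 + B\right)^{2} = \left(6 + 23\right)^{2} = 29^{2} = 841$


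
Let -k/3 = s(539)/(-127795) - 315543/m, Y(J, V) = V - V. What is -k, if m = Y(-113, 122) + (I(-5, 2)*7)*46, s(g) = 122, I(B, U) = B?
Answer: 396635619/674590 ≈ 587.97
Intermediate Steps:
Y(J, V) = 0
m = -1610 (m = 0 - 5*7*46 = 0 - 35*46 = 0 - 1610 = -1610)
k = -396635619/674590 (k = -3*(122/(-127795) - 315543/(-1610)) = -3*(122*(-1/127795) - 315543*(-1/1610)) = -3*(-2/2095 + 315543/1610) = -3*132211873/674590 = -396635619/674590 ≈ -587.97)
-k = -1*(-396635619/674590) = 396635619/674590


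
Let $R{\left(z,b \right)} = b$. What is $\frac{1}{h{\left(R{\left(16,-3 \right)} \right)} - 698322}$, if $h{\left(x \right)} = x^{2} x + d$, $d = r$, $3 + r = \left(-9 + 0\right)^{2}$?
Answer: $- \frac{1}{698271} \approx -1.4321 \cdot 10^{-6}$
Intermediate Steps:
$r = 78$ ($r = -3 + \left(-9 + 0\right)^{2} = -3 + \left(-9\right)^{2} = -3 + 81 = 78$)
$d = 78$
$h{\left(x \right)} = 78 + x^{3}$ ($h{\left(x \right)} = x^{2} x + 78 = x^{3} + 78 = 78 + x^{3}$)
$\frac{1}{h{\left(R{\left(16,-3 \right)} \right)} - 698322} = \frac{1}{\left(78 + \left(-3\right)^{3}\right) - 698322} = \frac{1}{\left(78 - 27\right) - 698322} = \frac{1}{51 - 698322} = \frac{1}{-698271} = - \frac{1}{698271}$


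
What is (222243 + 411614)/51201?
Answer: 633857/51201 ≈ 12.380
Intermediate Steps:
(222243 + 411614)/51201 = 633857*(1/51201) = 633857/51201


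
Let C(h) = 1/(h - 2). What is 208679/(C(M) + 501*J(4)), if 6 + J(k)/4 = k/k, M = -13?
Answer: -3130185/150301 ≈ -20.826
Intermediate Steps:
J(k) = -20 (J(k) = -24 + 4*(k/k) = -24 + 4*1 = -24 + 4 = -20)
C(h) = 1/(-2 + h)
208679/(C(M) + 501*J(4)) = 208679/(1/(-2 - 13) + 501*(-20)) = 208679/(1/(-15) - 10020) = 208679/(-1/15 - 10020) = 208679/(-150301/15) = 208679*(-15/150301) = -3130185/150301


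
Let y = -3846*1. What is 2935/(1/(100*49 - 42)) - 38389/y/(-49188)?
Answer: 2697329861066651/189177048 ≈ 1.4258e+7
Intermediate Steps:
y = -3846
2935/(1/(100*49 - 42)) - 38389/y/(-49188) = 2935/(1/(100*49 - 42)) - 38389/(-3846)/(-49188) = 2935/(1/(4900 - 42)) - 38389*(-1/3846)*(-1/49188) = 2935/(1/4858) + (38389/3846)*(-1/49188) = 2935/(1/4858) - 38389/189177048 = 2935*4858 - 38389/189177048 = 14258230 - 38389/189177048 = 2697329861066651/189177048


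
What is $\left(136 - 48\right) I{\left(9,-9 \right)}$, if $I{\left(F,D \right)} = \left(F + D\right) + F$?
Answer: $792$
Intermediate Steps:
$I{\left(F,D \right)} = D + 2 F$ ($I{\left(F,D \right)} = \left(D + F\right) + F = D + 2 F$)
$\left(136 - 48\right) I{\left(9,-9 \right)} = \left(136 - 48\right) \left(-9 + 2 \cdot 9\right) = 88 \left(-9 + 18\right) = 88 \cdot 9 = 792$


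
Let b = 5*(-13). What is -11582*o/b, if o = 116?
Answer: 1343512/65 ≈ 20669.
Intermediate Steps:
b = -65
-11582*o/b = -1343512/(-65) = -1343512*(-1)/65 = -11582*(-116/65) = 1343512/65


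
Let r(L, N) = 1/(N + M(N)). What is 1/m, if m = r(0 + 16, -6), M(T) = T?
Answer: -12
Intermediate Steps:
r(L, N) = 1/(2*N) (r(L, N) = 1/(N + N) = 1/(2*N))
m = -1/12 (m = (½)/(-6) = (½)*(-⅙) = -1/12 ≈ -0.083333)
1/m = 1/(-1/12) = -12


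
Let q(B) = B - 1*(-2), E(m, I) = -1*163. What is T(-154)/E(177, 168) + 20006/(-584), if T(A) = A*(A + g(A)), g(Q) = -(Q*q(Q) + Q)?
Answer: -1054241433/47596 ≈ -22150.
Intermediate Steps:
E(m, I) = -163
q(B) = 2 + B (q(B) = B + 2 = 2 + B)
g(Q) = -Q - Q*(2 + Q) (g(Q) = -(Q*(2 + Q) + Q) = -(Q + Q*(2 + Q)) = -Q - Q*(2 + Q))
T(A) = A*(A - A*(3 + A))
T(-154)/E(177, 168) + 20006/(-584) = -1*(-154)²*(2 - 154)/(-163) + 20006/(-584) = -1*23716*(-152)*(-1/163) + 20006*(-1/584) = 3604832*(-1/163) - 10003/292 = -3604832/163 - 10003/292 = -1054241433/47596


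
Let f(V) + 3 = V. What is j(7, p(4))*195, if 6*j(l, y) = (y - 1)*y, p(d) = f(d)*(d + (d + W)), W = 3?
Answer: 3575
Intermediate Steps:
f(V) = -3 + V
p(d) = (-3 + d)*(3 + 2*d) (p(d) = (-3 + d)*(d + (d + 3)) = (-3 + d)*(d + (3 + d)) = (-3 + d)*(3 + 2*d))
j(l, y) = y*(-1 + y)/6 (j(l, y) = ((y - 1)*y)/6 = ((-1 + y)*y)/6 = (y*(-1 + y))/6 = y*(-1 + y)/6)
j(7, p(4))*195 = (((-3 + 4)*(3 + 2*4))*(-1 + (-3 + 4)*(3 + 2*4))/6)*195 = ((1*(3 + 8))*(-1 + 1*(3 + 8))/6)*195 = ((1*11)*(-1 + 1*11)/6)*195 = ((1/6)*11*(-1 + 11))*195 = ((1/6)*11*10)*195 = (55/3)*195 = 3575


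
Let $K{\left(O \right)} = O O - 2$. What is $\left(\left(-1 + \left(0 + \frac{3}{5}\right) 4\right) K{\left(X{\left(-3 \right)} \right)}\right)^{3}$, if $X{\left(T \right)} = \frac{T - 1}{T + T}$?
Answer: $- \frac{941192}{91125} \approx -10.329$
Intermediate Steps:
$X{\left(T \right)} = \frac{-1 + T}{2 T}$
$K{\left(O \right)} = -2 + O^{2}$ ($K{\left(O \right)} = O^{2} - 2 = -2 + O^{2}$)
$\left(\left(-1 + \left(0 + \frac{3}{5}\right) 4\right) K{\left(X{\left(-3 \right)} \right)}\right)^{3} = \left(\left(-1 + \left(0 + \frac{3}{5}\right) 4\right) \left(-2 + \left(\frac{-1 - 3}{2 \left(-3\right)}\right)^{2}\right)\right)^{3} = \left(\left(-1 + \left(0 + 3 \cdot \frac{1}{5}\right) 4\right) \left(-2 + \left(\frac{1}{2} \left(- \frac{1}{3}\right) \left(-4\right)\right)^{2}\right)\right)^{3} = \left(\left(-1 + \left(0 + \frac{3}{5}\right) 4\right) \left(-2 + \left(\frac{2}{3}\right)^{2}\right)\right)^{3} = \left(\left(-1 + \frac{3}{5} \cdot 4\right) \left(-2 + \frac{4}{9}\right)\right)^{3} = \left(\left(-1 + \frac{12}{5}\right) \left(- \frac{14}{9}\right)\right)^{3} = \left(\frac{7}{5} \left(- \frac{14}{9}\right)\right)^{3} = \left(- \frac{98}{45}\right)^{3} = - \frac{941192}{91125}$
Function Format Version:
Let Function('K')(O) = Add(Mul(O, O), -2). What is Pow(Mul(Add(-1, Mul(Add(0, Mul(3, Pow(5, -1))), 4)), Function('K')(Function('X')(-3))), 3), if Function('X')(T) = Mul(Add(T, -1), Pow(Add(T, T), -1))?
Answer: Rational(-941192, 91125) ≈ -10.329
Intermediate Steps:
Function('X')(T) = Mul(Rational(1, 2), Pow(T, -1), Add(-1, T)) (Function('X')(T) = Mul(Add(-1, T), Pow(Mul(2, T), -1)) = Mul(Add(-1, T), Mul(Rational(1, 2), Pow(T, -1))) = Mul(Rational(1, 2), Pow(T, -1), Add(-1, T)))
Function('K')(O) = Add(-2, Pow(O, 2)) (Function('K')(O) = Add(Pow(O, 2), -2) = Add(-2, Pow(O, 2)))
Pow(Mul(Add(-1, Mul(Add(0, Mul(3, Pow(5, -1))), 4)), Function('K')(Function('X')(-3))), 3) = Pow(Mul(Add(-1, Mul(Add(0, Mul(3, Pow(5, -1))), 4)), Add(-2, Pow(Mul(Rational(1, 2), Pow(-3, -1), Add(-1, -3)), 2))), 3) = Pow(Mul(Add(-1, Mul(Add(0, Mul(3, Rational(1, 5))), 4)), Add(-2, Pow(Mul(Rational(1, 2), Rational(-1, 3), -4), 2))), 3) = Pow(Mul(Add(-1, Mul(Add(0, Rational(3, 5)), 4)), Add(-2, Pow(Rational(2, 3), 2))), 3) = Pow(Mul(Add(-1, Mul(Rational(3, 5), 4)), Add(-2, Rational(4, 9))), 3) = Pow(Mul(Add(-1, Rational(12, 5)), Rational(-14, 9)), 3) = Pow(Mul(Rational(7, 5), Rational(-14, 9)), 3) = Pow(Rational(-98, 45), 3) = Rational(-941192, 91125)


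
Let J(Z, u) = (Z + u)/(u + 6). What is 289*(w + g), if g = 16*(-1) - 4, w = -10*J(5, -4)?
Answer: -7225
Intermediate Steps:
J(Z, u) = (Z + u)/(6 + u)
w = -5 (w = -10*(5 - 4)/(6 - 4) = -10/2 = -5 ≈ -5.0000)
g = -20 (g = -16 - 4 = -20)
289*(w + g) = 289*(-5 - 20) = 289*(-25) = -7225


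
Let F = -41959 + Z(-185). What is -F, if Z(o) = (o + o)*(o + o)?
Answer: -94941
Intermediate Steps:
Z(o) = 4*o**2 (Z(o) = (2*o)*(2*o) = 4*o**2)
F = 94941 (F = -41959 + 4*(-185)**2 = -41959 + 4*34225 = -41959 + 136900 = 94941)
-F = -1*94941 = -94941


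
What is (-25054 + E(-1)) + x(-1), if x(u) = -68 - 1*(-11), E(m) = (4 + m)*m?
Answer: -25114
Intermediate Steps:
E(m) = m*(4 + m)
x(u) = -57 (x(u) = -68 + 11 = -57)
(-25054 + E(-1)) + x(-1) = (-25054 - (4 - 1)) - 57 = (-25054 - 1*3) - 57 = (-25054 - 3) - 57 = -25057 - 57 = -25114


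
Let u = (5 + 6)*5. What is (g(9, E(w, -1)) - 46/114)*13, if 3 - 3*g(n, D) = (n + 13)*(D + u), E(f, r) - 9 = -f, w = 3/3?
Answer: -341900/57 ≈ -5998.2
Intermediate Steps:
w = 1 (w = 3*(⅓) = 1)
E(f, r) = 9 - f
u = 55 (u = 11*5 = 55)
g(n, D) = 1 - (13 + n)*(55 + D)/3 (g(n, D) = 1 - (n + 13)*(D + 55)/3 = 1 - (13 + n)*(55 + D)/3)
(g(9, E(w, -1)) - 46/114)*13 = ((-712/3 - 55/3*9 - 13*(9 - 1*1)/3 - ⅓*(9 - 1*1)*9) - 46/114)*13 = ((-712/3 - 165 - 13*(9 - 1)/3 - ⅓*(9 - 1)*9) - 46*1/114)*13 = ((-712/3 - 165 - 13/3*8 - ⅓*8*9) - 23/57)*13 = ((-712/3 - 165 - 104/3 - 24) - 23/57)*13 = (-461 - 23/57)*13 = -26300/57*13 = -341900/57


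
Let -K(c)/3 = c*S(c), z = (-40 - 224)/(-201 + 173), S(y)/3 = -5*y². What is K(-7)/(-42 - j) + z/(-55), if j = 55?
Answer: 539643/3395 ≈ 158.95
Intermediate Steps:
S(y) = -15*y² (S(y) = 3*(-5*y²) = -15*y²)
z = 66/7 (z = -264/(-28) = -264*(-1/28) = 66/7 ≈ 9.4286)
K(c) = 45*c³ (K(c) = -3*c*(-15*c²) = -(-45)*c³ = 45*c³)
K(-7)/(-42 - j) + z/(-55) = (45*(-7)³)/(-42 - 1*55) + (66/7)/(-55) = (45*(-343))/(-42 - 55) + (66/7)*(-1/55) = -15435/(-97) - 6/35 = -15435*(-1/97) - 6/35 = 15435/97 - 6/35 = 539643/3395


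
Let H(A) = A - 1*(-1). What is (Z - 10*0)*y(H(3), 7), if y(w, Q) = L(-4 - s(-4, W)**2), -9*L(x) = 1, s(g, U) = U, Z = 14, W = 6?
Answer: -14/9 ≈ -1.5556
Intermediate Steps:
H(A) = 1 + A (H(A) = A + 1 = 1 + A)
L(x) = -1/9 (L(x) = -1/9*1 = -1/9)
y(w, Q) = -1/9
(Z - 10*0)*y(H(3), 7) = (14 - 10*0)*(-1/9) = (14 + 0)*(-1/9) = 14*(-1/9) = -14/9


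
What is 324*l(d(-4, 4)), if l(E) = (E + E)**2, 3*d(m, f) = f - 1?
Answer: 1296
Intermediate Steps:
d(m, f) = -1/3 + f/3 (d(m, f) = (f - 1)/3 = (-1 + f)/3 = -1/3 + f/3)
l(E) = 4*E**2 (l(E) = (2*E)**2 = 4*E**2)
324*l(d(-4, 4)) = 324*(4*(-1/3 + (1/3)*4)**2) = 324*(4*(-1/3 + 4/3)**2) = 324*(4*1**2) = 324*(4*1) = 324*4 = 1296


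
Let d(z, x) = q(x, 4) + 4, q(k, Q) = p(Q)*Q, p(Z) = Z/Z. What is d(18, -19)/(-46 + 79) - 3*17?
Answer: -1675/33 ≈ -50.758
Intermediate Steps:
p(Z) = 1
q(k, Q) = Q (q(k, Q) = 1*Q = Q)
d(z, x) = 8 (d(z, x) = 4 + 4 = 8)
d(18, -19)/(-46 + 79) - 3*17 = 8/(-46 + 79) - 3*17 = 8/33 - 51 = -1675/33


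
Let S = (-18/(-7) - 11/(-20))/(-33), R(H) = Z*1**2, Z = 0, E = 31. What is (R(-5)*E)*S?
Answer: 0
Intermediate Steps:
R(H) = 0 (R(H) = 0*1**2 = 0*1 = 0)
S = -437/4620 (S = (-18*(-1/7) - 11*(-1/20))*(-1/33) = (18/7 + 11/20)*(-1/33) = (437/140)*(-1/33) = -437/4620 ≈ -0.094589)
(R(-5)*E)*S = (0*31)*(-437/4620) = 0*(-437/4620) = 0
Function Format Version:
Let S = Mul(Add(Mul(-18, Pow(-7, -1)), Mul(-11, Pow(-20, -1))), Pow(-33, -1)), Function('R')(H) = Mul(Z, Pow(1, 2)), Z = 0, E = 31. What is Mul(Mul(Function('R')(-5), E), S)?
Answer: 0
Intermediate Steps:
Function('R')(H) = 0 (Function('R')(H) = Mul(0, Pow(1, 2)) = Mul(0, 1) = 0)
S = Rational(-437, 4620) (S = Mul(Add(Mul(-18, Rational(-1, 7)), Mul(-11, Rational(-1, 20))), Rational(-1, 33)) = Mul(Add(Rational(18, 7), Rational(11, 20)), Rational(-1, 33)) = Mul(Rational(437, 140), Rational(-1, 33)) = Rational(-437, 4620) ≈ -0.094589)
Mul(Mul(Function('R')(-5), E), S) = Mul(Mul(0, 31), Rational(-437, 4620)) = Mul(0, Rational(-437, 4620)) = 0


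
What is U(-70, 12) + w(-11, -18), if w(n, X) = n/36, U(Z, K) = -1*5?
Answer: -191/36 ≈ -5.3056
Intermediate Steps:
U(Z, K) = -5
w(n, X) = n/36 (w(n, X) = n*(1/36) = n/36)
U(-70, 12) + w(-11, -18) = -5 + (1/36)*(-11) = -5 - 11/36 = -191/36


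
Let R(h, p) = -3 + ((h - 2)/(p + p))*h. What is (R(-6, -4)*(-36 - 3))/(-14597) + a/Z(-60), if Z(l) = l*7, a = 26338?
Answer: -192301603/3065370 ≈ -62.734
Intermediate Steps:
Z(l) = 7*l
R(h, p) = -3 + h*(-2 + h)/(2*p) (R(h, p) = -3 + ((-2 + h)/((2*p)))*h = -3 + ((-2 + h)*(1/(2*p)))*h = -3 + ((-2 + h)/(2*p))*h = -3 + h*(-2 + h)/(2*p))
(R(-6, -4)*(-36 - 3))/(-14597) + a/Z(-60) = ((((1/2)*(-6)**2 - 1*(-6) - 3*(-4))/(-4))*(-36 - 3))/(-14597) + 26338/((7*(-60))) = (-((1/2)*36 + 6 + 12)/4*(-39))*(-1/14597) + 26338/(-420) = (-(18 + 6 + 12)/4*(-39))*(-1/14597) + 26338*(-1/420) = (-1/4*36*(-39))*(-1/14597) - 13169/210 = -9*(-39)*(-1/14597) - 13169/210 = 351*(-1/14597) - 13169/210 = -351/14597 - 13169/210 = -192301603/3065370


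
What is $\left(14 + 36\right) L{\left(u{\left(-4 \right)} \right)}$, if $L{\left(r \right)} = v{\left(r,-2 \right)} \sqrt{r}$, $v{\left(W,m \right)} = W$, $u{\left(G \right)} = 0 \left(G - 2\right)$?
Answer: $0$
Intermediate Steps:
$u{\left(G \right)} = 0$ ($u{\left(G \right)} = 0 \left(-2 + G\right) = 0$)
$L{\left(r \right)} = r^{\frac{3}{2}}$ ($L{\left(r \right)} = r \sqrt{r} = r^{\frac{3}{2}}$)
$\left(14 + 36\right) L{\left(u{\left(-4 \right)} \right)} = \left(14 + 36\right) 0^{\frac{3}{2}} = 50 \cdot 0 = 0$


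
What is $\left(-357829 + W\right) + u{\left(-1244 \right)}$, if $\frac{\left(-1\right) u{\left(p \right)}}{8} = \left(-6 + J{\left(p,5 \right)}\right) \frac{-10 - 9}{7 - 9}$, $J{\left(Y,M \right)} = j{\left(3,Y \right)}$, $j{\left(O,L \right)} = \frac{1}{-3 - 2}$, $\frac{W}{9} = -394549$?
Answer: $- \frac{19541494}{5} \approx -3.9083 \cdot 10^{6}$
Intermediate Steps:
$W = -3550941$ ($W = 9 \left(-394549\right) = -3550941$)
$j{\left(O,L \right)} = - \frac{1}{5}$ ($j{\left(O,L \right)} = \frac{1}{-5} = - \frac{1}{5}$)
$J{\left(Y,M \right)} = - \frac{1}{5}$
$u{\left(p \right)} = \frac{2356}{5}$ ($u{\left(p \right)} = - 8 \left(-6 - \frac{1}{5}\right) \frac{-10 - 9}{7 - 9} = - 8 \left(- \frac{31 \left(- \frac{19}{-2}\right)}{5}\right) = - 8 \left(- \frac{31 \left(\left(-19\right) \left(- \frac{1}{2}\right)\right)}{5}\right) = - 8 \left(\left(- \frac{31}{5}\right) \frac{19}{2}\right) = \left(-8\right) \left(- \frac{589}{10}\right) = \frac{2356}{5}$)
$\left(-357829 + W\right) + u{\left(-1244 \right)} = \left(-357829 - 3550941\right) + \frac{2356}{5} = -3908770 + \frac{2356}{5} = - \frac{19541494}{5}$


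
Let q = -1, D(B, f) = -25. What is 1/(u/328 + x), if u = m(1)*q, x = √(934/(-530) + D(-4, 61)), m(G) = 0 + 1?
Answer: -86920/762985993 - 645504*I*√52205/762985993 ≈ -0.00011392 - 0.1933*I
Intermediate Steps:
m(G) = 1
x = 6*I*√52205/265 (x = √(934/(-530) - 25) = √(934*(-1/530) - 25) = √(-467/265 - 25) = √(-7092/265) = 6*I*√52205/265 ≈ 5.1732*I)
u = -1 (u = 1*(-1) = -1)
1/(u/328 + x) = 1/(-1/328 + 6*I*√52205/265)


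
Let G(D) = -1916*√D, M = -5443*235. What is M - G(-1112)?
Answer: -1279105 + 3832*I*√278 ≈ -1.2791e+6 + 63892.0*I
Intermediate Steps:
M = -1279105
M - G(-1112) = -1279105 - (-1916)*√(-1112) = -1279105 - (-1916)*2*I*√278 = -1279105 - (-3832)*I*√278 = -1279105 + 3832*I*√278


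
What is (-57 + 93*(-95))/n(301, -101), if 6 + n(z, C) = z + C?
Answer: -4446/97 ≈ -45.835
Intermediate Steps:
n(z, C) = -6 + C + z (n(z, C) = -6 + (z + C) = -6 + (C + z) = -6 + C + z)
(-57 + 93*(-95))/n(301, -101) = (-57 + 93*(-95))/(-6 - 101 + 301) = (-57 - 8835)/194 = -8892*1/194 = -4446/97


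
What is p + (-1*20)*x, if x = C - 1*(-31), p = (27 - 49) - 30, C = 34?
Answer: -1352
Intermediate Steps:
p = -52 (p = -22 - 30 = -52)
x = 65 (x = 34 - 1*(-31) = 34 + 31 = 65)
p + (-1*20)*x = -52 - 1*20*65 = -52 - 20*65 = -52 - 1300 = -1352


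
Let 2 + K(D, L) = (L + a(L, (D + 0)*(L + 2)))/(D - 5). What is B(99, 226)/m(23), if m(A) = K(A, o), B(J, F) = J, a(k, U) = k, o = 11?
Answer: -891/7 ≈ -127.29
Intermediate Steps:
K(D, L) = -2 + 2*L/(-5 + D) (K(D, L) = -2 + (L + L)/(D - 5) = -2 + (2*L)/(-5 + D) = -2 + 2*L/(-5 + D))
m(A) = 2*(16 - A)/(-5 + A) (m(A) = 2*(5 + 11 - A)/(-5 + A) = 2*(16 - A)/(-5 + A))
B(99, 226)/m(23) = 99/((2*(16 - 1*23)/(-5 + 23))) = 99/((2*(16 - 23)/18)) = 99/((2*(1/18)*(-7))) = 99/(-7/9) = 99*(-9/7) = -891/7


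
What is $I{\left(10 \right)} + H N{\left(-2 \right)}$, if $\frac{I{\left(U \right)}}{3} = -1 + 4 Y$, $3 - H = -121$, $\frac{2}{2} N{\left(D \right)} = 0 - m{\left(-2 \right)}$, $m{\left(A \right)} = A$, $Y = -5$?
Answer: $185$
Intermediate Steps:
$N{\left(D \right)} = 2$ ($N{\left(D \right)} = 0 - -2 = 0 + 2 = 2$)
$H = 124$ ($H = 3 - -121 = 3 + 121 = 124$)
$I{\left(U \right)} = -63$ ($I{\left(U \right)} = 3 \left(-1 + 4 \left(-5\right)\right) = 3 \left(-1 - 20\right) = 3 \left(-21\right) = -63$)
$I{\left(10 \right)} + H N{\left(-2 \right)} = -63 + 124 \cdot 2 = -63 + 248 = 185$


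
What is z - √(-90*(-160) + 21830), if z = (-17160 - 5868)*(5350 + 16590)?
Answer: -505234320 - √36230 ≈ -5.0523e+8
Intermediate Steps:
z = -505234320 (z = -23028*21940 = -505234320)
z - √(-90*(-160) + 21830) = -505234320 - √(-90*(-160) + 21830) = -505234320 - √(14400 + 21830) = -505234320 - √36230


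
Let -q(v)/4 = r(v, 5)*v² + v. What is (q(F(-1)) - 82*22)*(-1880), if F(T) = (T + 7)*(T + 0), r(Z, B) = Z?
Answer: 1722080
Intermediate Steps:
F(T) = T*(7 + T) (F(T) = (7 + T)*T = T*(7 + T))
q(v) = -4*v - 4*v³ (q(v) = -4*(v*v² + v) = -4*(v³ + v) = -4*(v + v³) = -4*v - 4*v³)
(q(F(-1)) - 82*22)*(-1880) = (-4*(-(7 - 1))*(1 + (-(7 - 1))²) - 82*22)*(-1880) = (-4*(-1*6)*(1 + (-1*6)²) - 1*1804)*(-1880) = (-4*(-6)*(1 + (-6)²) - 1804)*(-1880) = (-4*(-6)*(1 + 36) - 1804)*(-1880) = (-4*(-6)*37 - 1804)*(-1880) = (888 - 1804)*(-1880) = -916*(-1880) = 1722080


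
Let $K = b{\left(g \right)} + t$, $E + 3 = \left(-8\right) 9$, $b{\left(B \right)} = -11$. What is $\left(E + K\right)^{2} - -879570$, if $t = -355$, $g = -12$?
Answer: $1074051$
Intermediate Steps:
$E = -75$ ($E = -3 - 72 = -75$)
$K = -366$ ($K = -11 - 355 = -366$)
$\left(E + K\right)^{2} - -879570 = \left(-75 - 366\right)^{2} - -879570 = \left(-441\right)^{2} + 879570 = 194481 + 879570 = 1074051$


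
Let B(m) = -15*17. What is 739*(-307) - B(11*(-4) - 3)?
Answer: -226618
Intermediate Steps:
B(m) = -255
739*(-307) - B(11*(-4) - 3) = 739*(-307) - 1*(-255) = -226873 + 255 = -226618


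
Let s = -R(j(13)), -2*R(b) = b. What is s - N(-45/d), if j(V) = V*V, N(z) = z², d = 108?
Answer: 12143/144 ≈ 84.326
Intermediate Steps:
j(V) = V²
R(b) = -b/2
s = 169/2 (s = -(-1)*13²/2 = -(-1)*169/2 = -1*(-169/2) = 169/2 ≈ 84.500)
s - N(-45/d) = 169/2 - (-45/108)² = 169/2 - (-45*1/108)² = 169/2 - (-5/12)² = 169/2 - 1*25/144 = 169/2 - 25/144 = 12143/144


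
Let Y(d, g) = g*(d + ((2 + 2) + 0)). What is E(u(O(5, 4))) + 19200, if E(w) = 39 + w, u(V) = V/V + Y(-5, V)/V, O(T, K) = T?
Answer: 19239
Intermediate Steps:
Y(d, g) = g*(4 + d) (Y(d, g) = g*(d + (4 + 0)) = g*(d + 4) = g*(4 + d))
u(V) = 0 (u(V) = V/V + (V*(4 - 5))/V = 1 + (V*(-1))/V = 1 + (-V)/V = 1 - 1 = 0)
E(u(O(5, 4))) + 19200 = (39 + 0) + 19200 = 39 + 19200 = 19239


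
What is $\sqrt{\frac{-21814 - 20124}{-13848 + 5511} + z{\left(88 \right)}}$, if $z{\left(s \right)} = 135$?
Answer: $\frac{\sqrt{9732888921}}{8337} \approx 11.833$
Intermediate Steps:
$\sqrt{\frac{-21814 - 20124}{-13848 + 5511} + z{\left(88 \right)}} = \sqrt{\frac{-21814 - 20124}{-13848 + 5511} + 135} = \sqrt{- \frac{41938}{-8337} + 135} = \sqrt{\left(-41938\right) \left(- \frac{1}{8337}\right) + 135} = \sqrt{\frac{41938}{8337} + 135} = \sqrt{\frac{1167433}{8337}} = \frac{\sqrt{9732888921}}{8337}$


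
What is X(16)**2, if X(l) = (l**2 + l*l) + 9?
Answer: 271441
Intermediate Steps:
X(l) = 9 + 2*l**2 (X(l) = (l**2 + l**2) + 9 = 2*l**2 + 9 = 9 + 2*l**2)
X(16)**2 = (9 + 2*16**2)**2 = (9 + 2*256)**2 = (9 + 512)**2 = 521**2 = 271441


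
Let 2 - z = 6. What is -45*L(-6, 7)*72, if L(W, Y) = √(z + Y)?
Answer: -3240*√3 ≈ -5611.8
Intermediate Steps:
z = -4 (z = 2 - 1*6 = 2 - 6 = -4)
L(W, Y) = √(-4 + Y)
-45*L(-6, 7)*72 = -45*√(-4 + 7)*72 = -45*√3*72 = -3240*√3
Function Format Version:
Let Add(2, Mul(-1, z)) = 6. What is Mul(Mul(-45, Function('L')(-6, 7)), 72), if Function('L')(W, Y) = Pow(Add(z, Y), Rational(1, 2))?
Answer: Mul(-3240, Pow(3, Rational(1, 2))) ≈ -5611.8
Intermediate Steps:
z = -4 (z = Add(2, Mul(-1, 6)) = Add(2, -6) = -4)
Function('L')(W, Y) = Pow(Add(-4, Y), Rational(1, 2))
Mul(Mul(-45, Function('L')(-6, 7)), 72) = Mul(Mul(-45, Pow(Add(-4, 7), Rational(1, 2))), 72) = Mul(Mul(-45, Pow(3, Rational(1, 2))), 72) = Mul(-3240, Pow(3, Rational(1, 2)))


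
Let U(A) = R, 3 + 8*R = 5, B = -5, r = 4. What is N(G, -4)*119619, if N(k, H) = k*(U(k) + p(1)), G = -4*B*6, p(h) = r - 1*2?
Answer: 32297130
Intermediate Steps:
R = 1/4 (R = -3/8 + (1/8)*5 = -3/8 + 5/8 = 1/4 ≈ 0.25000)
U(A) = 1/4
p(h) = 2 (p(h) = 4 - 1*2 = 4 - 2 = 2)
G = 120 (G = -4*(-5)*6 = 20*6 = 120)
N(k, H) = 9*k/4 (N(k, H) = k*(1/4 + 2) = k*(9/4) = 9*k/4)
N(G, -4)*119619 = ((9/4)*120)*119619 = 270*119619 = 32297130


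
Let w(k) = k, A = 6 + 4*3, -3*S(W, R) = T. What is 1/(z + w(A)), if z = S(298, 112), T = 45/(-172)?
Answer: 172/3111 ≈ 0.055288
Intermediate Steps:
T = -45/172 (T = 45*(-1/172) = -45/172 ≈ -0.26163)
S(W, R) = 15/172 (S(W, R) = -1/3*(-45/172) = 15/172)
A = 18 (A = 6 + 12 = 18)
z = 15/172 ≈ 0.087209
1/(z + w(A)) = 1/(15/172 + 18) = 1/(3111/172) = 172/3111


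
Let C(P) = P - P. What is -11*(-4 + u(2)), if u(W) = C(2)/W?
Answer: 44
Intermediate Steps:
C(P) = 0
u(W) = 0 (u(W) = 0/W = 0)
-11*(-4 + u(2)) = -11*(-4 + 0) = -11*(-4) = 44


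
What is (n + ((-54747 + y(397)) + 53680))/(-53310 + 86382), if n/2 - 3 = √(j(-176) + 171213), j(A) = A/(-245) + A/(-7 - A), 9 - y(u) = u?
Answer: -483/11024 + √35445304445/7523880 ≈ -0.018791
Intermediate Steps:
y(u) = 9 - u
j(A) = -A/245 + A/(-7 - A) (j(A) = A*(-1/245) + A/(-7 - A) = -A/245 + A/(-7 - A))
n = 6 + 2*√35445304445/455 (n = 6 + 2*√(-1*(-176)*(252 - 176)/(1715 + 245*(-176)) + 171213) = 6 + 2*√(-1*(-176)*76/(1715 - 43120) + 171213) = 6 + 2*√(-1*(-176)*76/(-41405) + 171213) = 6 + 2*√(-1*(-176)*(-1/41405)*76 + 171213) = 6 + 2*√(-13376/41405 + 171213) = 6 + 2*√(7089060889/41405) = 6 + 2*(√35445304445/455) = 6 + 2*√35445304445/455 ≈ 833.56)
(n + ((-54747 + y(397)) + 53680))/(-53310 + 86382) = ((6 + 2*√35445304445/455) + ((-54747 + (9 - 1*397)) + 53680))/(-53310 + 86382) = ((6 + 2*√35445304445/455) + ((-54747 + (9 - 397)) + 53680))/33072 = ((6 + 2*√35445304445/455) + ((-54747 - 388) + 53680))*(1/33072) = ((6 + 2*√35445304445/455) + (-55135 + 53680))*(1/33072) = ((6 + 2*√35445304445/455) - 1455)*(1/33072) = (-1449 + 2*√35445304445/455)*(1/33072) = -483/11024 + √35445304445/7523880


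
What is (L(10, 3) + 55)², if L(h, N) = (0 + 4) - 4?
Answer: 3025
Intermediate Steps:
L(h, N) = 0 (L(h, N) = 4 - 4 = 0)
(L(10, 3) + 55)² = (0 + 55)² = 55² = 3025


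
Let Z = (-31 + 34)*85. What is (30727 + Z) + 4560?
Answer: 35542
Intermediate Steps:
Z = 255 (Z = 3*85 = 255)
(30727 + Z) + 4560 = (30727 + 255) + 4560 = 30982 + 4560 = 35542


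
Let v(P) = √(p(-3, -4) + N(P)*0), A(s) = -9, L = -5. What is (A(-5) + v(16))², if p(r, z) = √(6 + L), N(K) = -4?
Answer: 64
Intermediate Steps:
p(r, z) = 1 (p(r, z) = √(6 - 5) = √1 = 1)
v(P) = 1 (v(P) = √(1 - 4*0) = √(1 + 0) = √1 = 1)
(A(-5) + v(16))² = (-9 + 1)² = (-8)² = 64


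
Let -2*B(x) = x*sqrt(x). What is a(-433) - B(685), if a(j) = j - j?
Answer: 685*sqrt(685)/2 ≈ 8964.1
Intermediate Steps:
a(j) = 0
B(x) = -x**(3/2)/2 (B(x) = -x*sqrt(x)/2 = -x**(3/2)/2)
a(-433) - B(685) = 0 - (-1)*685**(3/2)/2 = 0 - (-1)*685*sqrt(685)/2 = 0 - (-685)*sqrt(685)/2 = 0 + 685*sqrt(685)/2 = 685*sqrt(685)/2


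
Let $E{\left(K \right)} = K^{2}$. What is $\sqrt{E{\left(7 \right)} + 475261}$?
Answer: $\sqrt{475310} \approx 689.43$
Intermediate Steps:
$\sqrt{E{\left(7 \right)} + 475261} = \sqrt{7^{2} + 475261} = \sqrt{49 + 475261} = \sqrt{475310}$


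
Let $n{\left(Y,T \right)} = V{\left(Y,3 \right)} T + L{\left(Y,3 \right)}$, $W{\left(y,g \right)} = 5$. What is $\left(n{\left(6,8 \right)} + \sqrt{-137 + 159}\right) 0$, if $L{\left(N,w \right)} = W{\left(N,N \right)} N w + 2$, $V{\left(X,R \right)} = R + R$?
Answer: $0$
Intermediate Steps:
$V{\left(X,R \right)} = 2 R$
$L{\left(N,w \right)} = 2 + 5 N w$ ($L{\left(N,w \right)} = 5 N w + 2 = 2 + 5 N w$)
$n{\left(Y,T \right)} = 2 + 6 T + 15 Y$ ($n{\left(Y,T \right)} = 2 \cdot 3 T + \left(2 + 5 Y 3\right) = 6 T + \left(2 + 15 Y\right) = 2 + 6 T + 15 Y$)
$\left(n{\left(6,8 \right)} + \sqrt{-137 + 159}\right) 0 = \left(\left(2 + 6 \cdot 8 + 15 \cdot 6\right) + \sqrt{-137 + 159}\right) 0 = \left(\left(2 + 48 + 90\right) + \sqrt{22}\right) 0 = \left(140 + \sqrt{22}\right) 0 = 0$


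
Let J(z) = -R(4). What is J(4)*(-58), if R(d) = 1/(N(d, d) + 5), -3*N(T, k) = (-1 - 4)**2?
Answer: -87/5 ≈ -17.400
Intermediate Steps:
N(T, k) = -25/3 (N(T, k) = -(-1 - 4)**2/3 = -1/3*(-5)**2 = -1/3*25 = -25/3)
R(d) = -3/10 (R(d) = 1/(-25/3 + 5) = 1/(-10/3) = -3/10)
J(z) = 3/10 (J(z) = -1*(-3/10) = 3/10)
J(4)*(-58) = (3/10)*(-58) = -87/5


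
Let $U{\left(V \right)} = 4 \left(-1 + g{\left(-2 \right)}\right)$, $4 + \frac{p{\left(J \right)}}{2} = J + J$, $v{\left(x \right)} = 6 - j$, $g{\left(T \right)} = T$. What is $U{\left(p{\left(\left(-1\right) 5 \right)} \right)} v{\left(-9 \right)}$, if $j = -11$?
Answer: $-204$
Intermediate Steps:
$v{\left(x \right)} = 17$ ($v{\left(x \right)} = 6 - -11 = 6 + 11 = 17$)
$p{\left(J \right)} = -8 + 4 J$ ($p{\left(J \right)} = -8 + 2 \left(J + J\right) = -8 + 2 \cdot 2 J = -8 + 4 J$)
$U{\left(V \right)} = -12$ ($U{\left(V \right)} = 4 \left(-1 - 2\right) = 4 \left(-3\right) = -12$)
$U{\left(p{\left(\left(-1\right) 5 \right)} \right)} v{\left(-9 \right)} = \left(-12\right) 17 = -204$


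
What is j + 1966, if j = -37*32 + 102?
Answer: 884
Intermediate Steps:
j = -1082 (j = -1184 + 102 = -1082)
j + 1966 = -1082 + 1966 = 884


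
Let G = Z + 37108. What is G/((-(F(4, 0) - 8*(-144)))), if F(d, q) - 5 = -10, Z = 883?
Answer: -37991/1147 ≈ -33.122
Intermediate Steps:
F(d, q) = -5 (F(d, q) = 5 - 10 = -5)
G = 37991 (G = 883 + 37108 = 37991)
G/((-(F(4, 0) - 8*(-144)))) = 37991/((-(-5 - 8*(-144)))) = 37991/((-(-5 + 1152))) = 37991/((-1*1147)) = 37991/(-1147) = 37991*(-1/1147) = -37991/1147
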